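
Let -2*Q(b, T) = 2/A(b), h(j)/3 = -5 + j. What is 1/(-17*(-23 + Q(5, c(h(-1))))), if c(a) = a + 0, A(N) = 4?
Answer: 4/1581 ≈ 0.0025300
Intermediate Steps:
h(j) = -15 + 3*j (h(j) = 3*(-5 + j) = -15 + 3*j)
c(a) = a
Q(b, T) = -¼ (Q(b, T) = -1/4 = -½*½ = -¼)
1/(-17*(-23 + Q(5, c(h(-1))))) = 1/(-17*(-23 - ¼)) = 1/(-17*(-93/4)) = 1/(1581/4) = 4/1581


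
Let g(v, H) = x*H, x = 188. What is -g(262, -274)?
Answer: 51512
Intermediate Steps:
g(v, H) = 188*H
-g(262, -274) = -188*(-274) = -1*(-51512) = 51512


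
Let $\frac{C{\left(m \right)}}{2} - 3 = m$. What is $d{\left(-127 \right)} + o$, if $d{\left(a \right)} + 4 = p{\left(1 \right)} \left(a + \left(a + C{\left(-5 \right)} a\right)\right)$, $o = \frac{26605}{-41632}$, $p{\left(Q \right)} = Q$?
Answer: $\frac{10381395}{41632} \approx 249.36$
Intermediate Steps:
$C{\left(m \right)} = 6 + 2 m$
$o = - \frac{26605}{41632}$ ($o = 26605 \left(- \frac{1}{41632}\right) = - \frac{26605}{41632} \approx -0.63905$)
$d{\left(a \right)} = -4 - 2 a$ ($d{\left(a \right)} = -4 + 1 \left(a + \left(a + \left(6 + 2 \left(-5\right)\right) a\right)\right) = -4 + 1 \left(a + \left(a + \left(6 - 10\right) a\right)\right) = -4 + 1 \left(a + \left(a - 4 a\right)\right) = -4 + 1 \left(a - 3 a\right) = -4 + 1 \left(- 2 a\right) = -4 - 2 a$)
$d{\left(-127 \right)} + o = \left(-4 - -254\right) - \frac{26605}{41632} = \left(-4 + 254\right) - \frac{26605}{41632} = 250 - \frac{26605}{41632} = \frac{10381395}{41632}$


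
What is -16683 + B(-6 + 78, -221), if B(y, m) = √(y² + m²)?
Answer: -16683 + 5*√2161 ≈ -16451.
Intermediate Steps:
B(y, m) = √(m² + y²)
-16683 + B(-6 + 78, -221) = -16683 + √((-221)² + (-6 + 78)²) = -16683 + √(48841 + 72²) = -16683 + √(48841 + 5184) = -16683 + √54025 = -16683 + 5*√2161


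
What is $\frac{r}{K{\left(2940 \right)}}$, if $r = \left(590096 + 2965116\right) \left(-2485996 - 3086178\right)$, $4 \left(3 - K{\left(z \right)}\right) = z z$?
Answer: $\frac{19810259870888}{2160897} \approx 9.1676 \cdot 10^{6}$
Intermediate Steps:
$K{\left(z \right)} = 3 - \frac{z^{2}}{4}$ ($K{\left(z \right)} = 3 - \frac{z z}{4} = 3 - \frac{z^{2}}{4}$)
$r = -19810259870888$ ($r = 3555212 \left(-5572174\right) = -19810259870888$)
$\frac{r}{K{\left(2940 \right)}} = - \frac{19810259870888}{3 - \frac{2940^{2}}{4}} = - \frac{19810259870888}{3 - 2160900} = - \frac{19810259870888}{-2160897} = \left(-19810259870888\right) \left(- \frac{1}{2160897}\right) = \frac{19810259870888}{2160897}$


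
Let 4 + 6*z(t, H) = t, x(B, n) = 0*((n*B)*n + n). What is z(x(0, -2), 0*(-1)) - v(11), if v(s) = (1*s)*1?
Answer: -35/3 ≈ -11.667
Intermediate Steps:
x(B, n) = 0 (x(B, n) = 0*((B*n)*n + n) = 0*(B*n² + n) = 0*(n + B*n²) = 0)
v(s) = s (v(s) = s*1 = s)
z(t, H) = -⅔ + t/6
z(x(0, -2), 0*(-1)) - v(11) = (-⅔ + (⅙)*0) - 1*11 = (-⅔ + 0) - 11 = -⅔ - 11 = -35/3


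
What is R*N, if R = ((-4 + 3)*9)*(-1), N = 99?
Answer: 891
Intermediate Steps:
R = 9 (R = -1*9*(-1) = -9*(-1) = 9)
R*N = 9*99 = 891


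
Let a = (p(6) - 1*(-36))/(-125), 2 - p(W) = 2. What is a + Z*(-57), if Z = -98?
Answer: 698214/125 ≈ 5585.7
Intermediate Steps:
p(W) = 0 (p(W) = 2 - 1*2 = 2 - 2 = 0)
a = -36/125 (a = (0 - 1*(-36))/(-125) = (0 + 36)*(-1/125) = 36*(-1/125) = -36/125 ≈ -0.28800)
a + Z*(-57) = -36/125 - 98*(-57) = -36/125 + 5586 = 698214/125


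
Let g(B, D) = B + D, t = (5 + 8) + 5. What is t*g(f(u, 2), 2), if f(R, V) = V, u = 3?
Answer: 72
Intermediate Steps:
t = 18 (t = 13 + 5 = 18)
t*g(f(u, 2), 2) = 18*(2 + 2) = 18*4 = 72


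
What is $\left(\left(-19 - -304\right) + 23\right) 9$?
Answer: $2772$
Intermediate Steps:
$\left(\left(-19 - -304\right) + 23\right) 9 = \left(\left(-19 + 304\right) + 23\right) 9 = \left(285 + 23\right) 9 = 308 \cdot 9 = 2772$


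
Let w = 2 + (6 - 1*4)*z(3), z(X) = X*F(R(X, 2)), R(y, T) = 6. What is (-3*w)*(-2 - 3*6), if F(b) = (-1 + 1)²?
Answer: 120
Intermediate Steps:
F(b) = 0 (F(b) = 0² = 0)
z(X) = 0 (z(X) = X*0 = 0)
w = 2 (w = 2 + (6 - 1*4)*0 = 2 + (6 - 4)*0 = 2 + 2*0 = 2 + 0 = 2)
(-3*w)*(-2 - 3*6) = (-3*2)*(-2 - 3*6) = -6*(-2 - 18) = -6*(-20) = 120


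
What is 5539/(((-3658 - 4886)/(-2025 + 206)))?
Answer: 10075441/8544 ≈ 1179.2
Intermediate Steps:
5539/(((-3658 - 4886)/(-2025 + 206))) = 5539/((-8544/(-1819))) = 5539/((-8544*(-1/1819))) = 5539/(8544/1819) = 5539*(1819/8544) = 10075441/8544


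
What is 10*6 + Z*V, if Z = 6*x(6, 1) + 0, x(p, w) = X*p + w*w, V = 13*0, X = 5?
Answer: 60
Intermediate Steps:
V = 0
x(p, w) = w² + 5*p (x(p, w) = 5*p + w*w = 5*p + w² = w² + 5*p)
Z = 186 (Z = 6*(1² + 5*6) + 0 = 6*(1 + 30) + 0 = 6*31 + 0 = 186 + 0 = 186)
10*6 + Z*V = 10*6 + 186*0 = 60 + 0 = 60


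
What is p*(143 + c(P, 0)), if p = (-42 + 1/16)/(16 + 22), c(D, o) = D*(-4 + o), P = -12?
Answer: -128161/608 ≈ -210.79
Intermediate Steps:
p = -671/608 (p = (-42 + 1/16)/38 = -671/16*1/38 = -671/608 ≈ -1.1036)
p*(143 + c(P, 0)) = -671*(143 - 12*(-4 + 0))/608 = -671*(143 - 12*(-4))/608 = -671*(143 + 48)/608 = -671/608*191 = -128161/608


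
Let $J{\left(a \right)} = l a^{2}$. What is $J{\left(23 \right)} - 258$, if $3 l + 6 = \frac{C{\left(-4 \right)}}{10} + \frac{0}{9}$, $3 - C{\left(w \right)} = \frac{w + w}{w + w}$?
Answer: $- \frac{19211}{15} \approx -1280.7$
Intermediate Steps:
$C{\left(w \right)} = 2$ ($C{\left(w \right)} = 3 - \frac{w + w}{w + w} = 3 - \frac{2 w}{2 w} = 3 - 2 w \frac{1}{2 w} = 3 - 1 = 2$)
$l = - \frac{29}{15}$ ($l = -2 + \frac{\frac{2}{10} + \frac{0}{9}}{3} = -2 + \frac{2 \cdot \frac{1}{10} + 0 \cdot \frac{1}{9}}{3} = -2 + \frac{\frac{1}{5} + 0}{3} = -2 + \frac{1}{3} \cdot \frac{1}{5} = -2 + \frac{1}{15} = - \frac{29}{15} \approx -1.9333$)
$J{\left(a \right)} = - \frac{29 a^{2}}{15}$
$J{\left(23 \right)} - 258 = - \frac{29 \cdot 23^{2}}{15} - 258 = \left(- \frac{29}{15}\right) 529 - 258 = - \frac{15341}{15} - 258 = - \frac{19211}{15}$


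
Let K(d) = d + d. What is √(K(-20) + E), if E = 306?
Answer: √266 ≈ 16.310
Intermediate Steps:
K(d) = 2*d
√(K(-20) + E) = √(2*(-20) + 306) = √(-40 + 306) = √266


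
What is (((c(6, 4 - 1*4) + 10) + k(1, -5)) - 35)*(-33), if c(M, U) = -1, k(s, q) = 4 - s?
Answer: 759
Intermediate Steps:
(((c(6, 4 - 1*4) + 10) + k(1, -5)) - 35)*(-33) = (((-1 + 10) + (4 - 1*1)) - 35)*(-33) = ((9 + (4 - 1)) - 35)*(-33) = ((9 + 3) - 35)*(-33) = (12 - 35)*(-33) = -23*(-33) = 759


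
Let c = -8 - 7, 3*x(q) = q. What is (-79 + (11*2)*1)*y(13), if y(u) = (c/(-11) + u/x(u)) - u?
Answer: 5415/11 ≈ 492.27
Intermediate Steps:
x(q) = q/3
c = -15
y(u) = 48/11 - u (y(u) = (-15/(-11) + u/((u/3))) - u = (-15*(-1/11) + u*(3/u)) - u = (15/11 + 3) - u = 48/11 - u)
(-79 + (11*2)*1)*y(13) = (-79 + (11*2)*1)*(48/11 - 1*13) = (-79 + 22*1)*(48/11 - 13) = (-79 + 22)*(-95/11) = -57*(-95/11) = 5415/11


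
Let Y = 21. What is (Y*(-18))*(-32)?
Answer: 12096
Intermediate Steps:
(Y*(-18))*(-32) = (21*(-18))*(-32) = -378*(-32) = 12096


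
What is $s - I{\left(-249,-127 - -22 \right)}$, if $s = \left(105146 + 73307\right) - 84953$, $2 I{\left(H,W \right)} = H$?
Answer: $\frac{187249}{2} \approx 93625.0$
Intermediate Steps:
$I{\left(H,W \right)} = \frac{H}{2}$
$s = 93500$ ($s = 178453 - 84953 = 93500$)
$s - I{\left(-249,-127 - -22 \right)} = 93500 - \frac{1}{2} \left(-249\right) = 93500 - - \frac{249}{2} = 93500 + \frac{249}{2} = \frac{187249}{2}$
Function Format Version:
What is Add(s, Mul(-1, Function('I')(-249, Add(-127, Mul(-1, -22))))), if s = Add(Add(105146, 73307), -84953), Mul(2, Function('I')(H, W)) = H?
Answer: Rational(187249, 2) ≈ 93625.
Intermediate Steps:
Function('I')(H, W) = Mul(Rational(1, 2), H)
s = 93500 (s = Add(178453, -84953) = 93500)
Add(s, Mul(-1, Function('I')(-249, Add(-127, Mul(-1, -22))))) = Add(93500, Mul(-1, Mul(Rational(1, 2), -249))) = Add(93500, Mul(-1, Rational(-249, 2))) = Add(93500, Rational(249, 2)) = Rational(187249, 2)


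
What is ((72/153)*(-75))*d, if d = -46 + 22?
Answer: 14400/17 ≈ 847.06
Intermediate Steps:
d = -24
((72/153)*(-75))*d = ((72/153)*(-75))*(-24) = ((72*(1/153))*(-75))*(-24) = ((8/17)*(-75))*(-24) = -600/17*(-24) = 14400/17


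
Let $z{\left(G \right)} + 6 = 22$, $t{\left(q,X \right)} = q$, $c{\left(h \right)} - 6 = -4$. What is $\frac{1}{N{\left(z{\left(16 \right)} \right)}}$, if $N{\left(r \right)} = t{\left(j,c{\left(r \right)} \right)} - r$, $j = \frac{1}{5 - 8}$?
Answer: $- \frac{3}{49} \approx -0.061224$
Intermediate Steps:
$j = - \frac{1}{3}$ ($j = \frac{1}{5 - 8} = \frac{1}{-3} = - \frac{1}{3} \approx -0.33333$)
$c{\left(h \right)} = 2$ ($c{\left(h \right)} = 6 - 4 = 2$)
$z{\left(G \right)} = 16$ ($z{\left(G \right)} = -6 + 22 = 16$)
$N{\left(r \right)} = - \frac{1}{3} - r$
$\frac{1}{N{\left(z{\left(16 \right)} \right)}} = \frac{1}{- \frac{1}{3} - 16} = \frac{1}{- \frac{49}{3}} = - \frac{3}{49}$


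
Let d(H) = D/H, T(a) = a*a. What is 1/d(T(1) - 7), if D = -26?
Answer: 3/13 ≈ 0.23077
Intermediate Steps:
T(a) = a²
d(H) = -26/H
1/d(T(1) - 7) = 1/(-26/(1² - 7)) = 1/(-26/(1 - 7)) = 1/(-26/(-6)) = 1/(-26*(-⅙)) = 1/(13/3) = 3/13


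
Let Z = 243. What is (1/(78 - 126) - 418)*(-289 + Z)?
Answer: 461495/24 ≈ 19229.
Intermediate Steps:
(1/(78 - 126) - 418)*(-289 + Z) = (1/(78 - 126) - 418)*(-289 + 243) = (1/(-48) - 418)*(-46) = (-1/48 - 418)*(-46) = -20065/48*(-46) = 461495/24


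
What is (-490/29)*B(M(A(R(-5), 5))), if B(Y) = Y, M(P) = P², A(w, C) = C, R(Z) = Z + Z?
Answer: -12250/29 ≈ -422.41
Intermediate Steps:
R(Z) = 2*Z
(-490/29)*B(M(A(R(-5), 5))) = -490/29*5² = -490*1/29*25 = -490/29*25 = -12250/29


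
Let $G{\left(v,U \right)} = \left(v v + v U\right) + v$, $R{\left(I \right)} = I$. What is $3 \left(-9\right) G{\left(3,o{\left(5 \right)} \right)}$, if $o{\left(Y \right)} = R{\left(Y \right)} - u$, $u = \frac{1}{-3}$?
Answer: $-756$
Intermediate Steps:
$u = - \frac{1}{3} \approx -0.33333$
$o{\left(Y \right)} = \frac{1}{3} + Y$ ($o{\left(Y \right)} = Y - - \frac{1}{3} = Y + \frac{1}{3} = \frac{1}{3} + Y$)
$G{\left(v,U \right)} = v + v^{2} + U v$ ($G{\left(v,U \right)} = \left(v^{2} + U v\right) + v = v + v^{2} + U v$)
$3 \left(-9\right) G{\left(3,o{\left(5 \right)} \right)} = 3 \left(-9\right) 3 \left(1 + \left(\frac{1}{3} + 5\right) + 3\right) = - 27 \cdot 3 \left(1 + \frac{16}{3} + 3\right) = - 27 \cdot 3 \cdot \frac{28}{3} = \left(-27\right) 28 = -756$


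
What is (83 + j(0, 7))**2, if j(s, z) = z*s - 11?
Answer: 5184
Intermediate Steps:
j(s, z) = -11 + s*z (j(s, z) = s*z - 11 = -11 + s*z)
(83 + j(0, 7))**2 = (83 + (-11 + 0*7))**2 = (83 + (-11 + 0))**2 = (83 - 11)**2 = 72**2 = 5184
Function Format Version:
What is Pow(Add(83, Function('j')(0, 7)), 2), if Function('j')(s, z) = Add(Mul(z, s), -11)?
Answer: 5184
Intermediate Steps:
Function('j')(s, z) = Add(-11, Mul(s, z)) (Function('j')(s, z) = Add(Mul(s, z), -11) = Add(-11, Mul(s, z)))
Pow(Add(83, Function('j')(0, 7)), 2) = Pow(Add(83, Add(-11, Mul(0, 7))), 2) = Pow(Add(83, Add(-11, 0)), 2) = Pow(Add(83, -11), 2) = Pow(72, 2) = 5184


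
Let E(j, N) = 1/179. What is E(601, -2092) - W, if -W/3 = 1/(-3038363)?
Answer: 3037826/543866977 ≈ 0.0055856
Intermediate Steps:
W = 3/3038363 (W = -3/(-3038363) = -3*(-1/3038363) = 3/3038363 ≈ 9.8737e-7)
E(j, N) = 1/179
E(601, -2092) - W = 1/179 - 1*3/3038363 = 1/179 - 3/3038363 = 3037826/543866977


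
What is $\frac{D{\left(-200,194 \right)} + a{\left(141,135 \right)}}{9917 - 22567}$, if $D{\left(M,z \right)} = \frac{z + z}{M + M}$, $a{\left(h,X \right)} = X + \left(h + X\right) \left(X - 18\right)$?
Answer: $- \frac{3242603}{1265000} \approx -2.5633$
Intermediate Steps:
$a{\left(h,X \right)} = X + \left(-18 + X\right) \left(X + h\right)$ ($a{\left(h,X \right)} = X + \left(X + h\right) \left(-18 + X\right) = X + \left(-18 + X\right) \left(X + h\right)$)
$D{\left(M,z \right)} = \frac{z}{M}$ ($D{\left(M,z \right)} = \frac{2 z}{2 M} = 2 z \frac{1}{2 M} = \frac{z}{M}$)
$\frac{D{\left(-200,194 \right)} + a{\left(141,135 \right)}}{9917 - 22567} = \frac{\frac{194}{-200} + \left(135^{2} - 2538 - 2295 + 135 \cdot 141\right)}{9917 - 22567} = \frac{194 \left(- \frac{1}{200}\right) + \left(18225 - 2538 - 2295 + 19035\right)}{-12650} = \left(- \frac{97}{100} + 32427\right) \left(- \frac{1}{12650}\right) = \frac{3242603}{100} \left(- \frac{1}{12650}\right) = - \frac{3242603}{1265000}$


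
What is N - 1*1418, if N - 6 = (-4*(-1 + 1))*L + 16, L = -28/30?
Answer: -1396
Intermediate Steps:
L = -14/15 (L = -28*1/30 = -14/15 ≈ -0.93333)
N = 22 (N = 6 + (-4*(-1 + 1)*(-14/15) + 16) = 6 + (-4*0*(-14/15) + 16) = 6 + (0*(-14/15) + 16) = 6 + (0 + 16) = 6 + 16 = 22)
N - 1*1418 = 22 - 1*1418 = 22 - 1418 = -1396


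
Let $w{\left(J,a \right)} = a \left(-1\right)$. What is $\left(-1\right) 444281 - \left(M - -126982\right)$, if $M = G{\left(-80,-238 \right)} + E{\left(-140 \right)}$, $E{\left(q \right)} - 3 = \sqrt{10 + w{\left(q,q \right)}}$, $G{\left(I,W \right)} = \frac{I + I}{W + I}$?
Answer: $- \frac{90831374}{159} - 5 \sqrt{6} \approx -5.7128 \cdot 10^{5}$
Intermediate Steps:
$w{\left(J,a \right)} = - a$
$G{\left(I,W \right)} = \frac{2 I}{I + W}$
$E{\left(q \right)} = 3 + \sqrt{10 - q}$
$M = \frac{557}{159} + 5 \sqrt{6}$ ($M = 2 \left(-80\right) \frac{1}{-80 - 238} + \left(3 + \sqrt{10 - -140}\right) = 2 \left(-80\right) \frac{1}{-318} + \left(3 + \sqrt{10 + 140}\right) = 2 \left(-80\right) \left(- \frac{1}{318}\right) + \left(3 + \sqrt{150}\right) = \frac{80}{159} + \left(3 + 5 \sqrt{6}\right) = \frac{557}{159} + 5 \sqrt{6} \approx 15.751$)
$\left(-1\right) 444281 - \left(M - -126982\right) = \left(-1\right) 444281 - \left(\left(\frac{557}{159} + 5 \sqrt{6}\right) - -126982\right) = -444281 - \left(\left(\frac{557}{159} + 5 \sqrt{6}\right) + 126982\right) = -444281 - \left(\frac{20190695}{159} + 5 \sqrt{6}\right) = - \frac{90831374}{159} - 5 \sqrt{6}$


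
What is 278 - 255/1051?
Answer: 291923/1051 ≈ 277.76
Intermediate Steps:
278 - 255/1051 = 291923/1051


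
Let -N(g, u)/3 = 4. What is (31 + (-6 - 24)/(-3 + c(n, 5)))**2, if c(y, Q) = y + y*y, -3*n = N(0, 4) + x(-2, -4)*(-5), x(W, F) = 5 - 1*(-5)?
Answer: 15332135329/16024009 ≈ 956.82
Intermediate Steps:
N(g, u) = -12 (N(g, u) = -3*4 = -12)
x(W, F) = 10 (x(W, F) = 5 + 5 = 10)
n = 62/3 (n = -(-12 + 10*(-5))/3 = -(-12 - 50)/3 = -1/3*(-62) = 62/3 ≈ 20.667)
c(y, Q) = y + y**2
(31 + (-6 - 24)/(-3 + c(n, 5)))**2 = (31 + (-6 - 24)/(-3 + 62*(1 + 62/3)/3))**2 = (31 - 30/(-3 + (62/3)*(65/3)))**2 = (31 - 30/(-3 + 4030/9))**2 = (31 - 30/4003/9)**2 = (31 - 30*9/4003)**2 = (31 - 270/4003)**2 = (123823/4003)**2 = 15332135329/16024009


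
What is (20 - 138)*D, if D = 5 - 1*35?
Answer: 3540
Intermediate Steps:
D = -30 (D = 5 - 35 = -30)
(20 - 138)*D = (20 - 138)*(-30) = -118*(-30) = 3540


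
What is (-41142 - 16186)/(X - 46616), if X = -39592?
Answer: 3583/5388 ≈ 0.66500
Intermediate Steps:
(-41142 - 16186)/(X - 46616) = (-41142 - 16186)/(-39592 - 46616) = -57328/(-86208) = -57328*(-1/86208) = 3583/5388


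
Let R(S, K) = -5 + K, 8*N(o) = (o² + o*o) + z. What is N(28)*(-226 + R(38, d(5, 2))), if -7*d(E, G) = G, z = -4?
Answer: -633029/14 ≈ -45216.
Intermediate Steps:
d(E, G) = -G/7
N(o) = -½ + o²/4 (N(o) = ((o² + o*o) - 4)/8 = ((o² + o²) - 4)/8 = (2*o² - 4)/8 = (-4 + 2*o²)/8 = -½ + o²/4)
N(28)*(-226 + R(38, d(5, 2))) = (-½ + (¼)*28²)*(-226 + (-5 - ⅐*2)) = (-½ + (¼)*784)*(-226 + (-5 - 2/7)) = (-½ + 196)*(-226 - 37/7) = (391/2)*(-1619/7) = -633029/14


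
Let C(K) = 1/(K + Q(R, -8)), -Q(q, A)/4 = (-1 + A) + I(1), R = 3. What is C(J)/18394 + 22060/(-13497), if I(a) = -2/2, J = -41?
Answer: -405785137/248263818 ≈ -1.6345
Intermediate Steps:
I(a) = -1 (I(a) = -2*1/2 = -1)
Q(q, A) = 8 - 4*A (Q(q, A) = -4*((-1 + A) - 1) = -4*(-2 + A) = 8 - 4*A)
C(K) = 1/(40 + K) (C(K) = 1/(K + (8 - 4*(-8))) = 1/(K + (8 + 32)) = 1/(K + 40) = 1/(40 + K))
C(J)/18394 + 22060/(-13497) = 1/((40 - 41)*18394) + 22060/(-13497) = (1/18394)/(-1) + 22060*(-1/13497) = -1*1/18394 - 22060/13497 = -1/18394 - 22060/13497 = -405785137/248263818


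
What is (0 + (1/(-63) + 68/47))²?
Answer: 17952169/8767521 ≈ 2.0476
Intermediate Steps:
(0 + (1/(-63) + 68/47))² = (0 + (1*(-1/63) + 68*(1/47)))² = (0 + (-1/63 + 68/47))² = (0 + 4237/2961)² = (4237/2961)² = 17952169/8767521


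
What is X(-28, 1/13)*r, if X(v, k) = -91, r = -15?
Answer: 1365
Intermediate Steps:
X(-28, 1/13)*r = -91*(-15) = 1365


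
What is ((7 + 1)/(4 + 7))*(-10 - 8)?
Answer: -144/11 ≈ -13.091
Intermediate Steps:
((7 + 1)/(4 + 7))*(-10 - 8) = (8/11)*(-18) = -144/11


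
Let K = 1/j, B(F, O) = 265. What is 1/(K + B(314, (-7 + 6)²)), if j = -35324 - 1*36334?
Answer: 71658/18989369 ≈ 0.0037736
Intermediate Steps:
j = -71658 (j = -35324 - 36334 = -71658)
K = -1/71658 (K = 1/(-71658) = -1/71658 ≈ -1.3955e-5)
1/(K + B(314, (-7 + 6)²)) = 1/(-1/71658 + 265) = 1/(18989369/71658) = 71658/18989369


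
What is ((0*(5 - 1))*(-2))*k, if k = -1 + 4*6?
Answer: 0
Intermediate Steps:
k = 23 (k = -1 + 24 = 23)
((0*(5 - 1))*(-2))*k = ((0*(5 - 1))*(-2))*23 = ((0*4)*(-2))*23 = (0*(-2))*23 = 0*23 = 0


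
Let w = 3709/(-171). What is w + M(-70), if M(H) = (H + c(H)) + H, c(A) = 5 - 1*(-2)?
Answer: -26452/171 ≈ -154.69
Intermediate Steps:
c(A) = 7 (c(A) = 5 + 2 = 7)
M(H) = 7 + 2*H (M(H) = (H + 7) + H = (7 + H) + H = 7 + 2*H)
w = -3709/171 (w = 3709*(-1/171) = -3709/171 ≈ -21.690)
w + M(-70) = -3709/171 + (7 + 2*(-70)) = -3709/171 + (7 - 140) = -3709/171 - 133 = -26452/171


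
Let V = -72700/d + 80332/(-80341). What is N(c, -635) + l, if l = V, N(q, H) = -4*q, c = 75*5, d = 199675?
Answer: -963400593812/641683567 ≈ -1501.4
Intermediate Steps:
c = 375
V = -875243312/641683567 (V = -72700/199675 + 80332/(-80341) = -72700*1/199675 + 80332*(-1/80341) = -2908/7987 - 80332/80341 = -875243312/641683567 ≈ -1.3640)
l = -875243312/641683567 ≈ -1.3640
N(c, -635) + l = -4*375 - 875243312/641683567 = -1500 - 875243312/641683567 = -963400593812/641683567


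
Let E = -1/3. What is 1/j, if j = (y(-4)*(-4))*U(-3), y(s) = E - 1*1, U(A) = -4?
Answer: -3/64 ≈ -0.046875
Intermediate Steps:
E = -⅓ (E = -1*⅓ = -⅓ ≈ -0.33333)
y(s) = -4/3 (y(s) = -⅓ - 1*1 = -⅓ - 1 = -4/3)
j = -64/3 (j = -4/3*(-4)*(-4) = (16/3)*(-4) = -64/3 ≈ -21.333)
1/j = 1/(-64/3) = -3/64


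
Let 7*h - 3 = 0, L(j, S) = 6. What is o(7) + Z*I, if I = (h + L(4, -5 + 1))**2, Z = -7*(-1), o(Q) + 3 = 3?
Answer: 2025/7 ≈ 289.29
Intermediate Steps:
o(Q) = 0 (o(Q) = -3 + 3 = 0)
h = 3/7 (h = 3/7 + (1/7)*0 = 3/7 + 0 = 3/7 ≈ 0.42857)
Z = 7
I = 2025/49 (I = (3/7 + 6)**2 = (45/7)**2 = 2025/49 ≈ 41.327)
o(7) + Z*I = 0 + 7*(2025/49) = 0 + 2025/7 = 2025/7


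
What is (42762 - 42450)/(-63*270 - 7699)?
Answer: -312/24709 ≈ -0.012627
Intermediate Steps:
(42762 - 42450)/(-63*270 - 7699) = 312/(-17010 - 7699) = 312/(-24709) = 312*(-1/24709) = -312/24709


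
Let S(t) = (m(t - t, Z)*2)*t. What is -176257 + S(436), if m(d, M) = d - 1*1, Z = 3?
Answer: -177129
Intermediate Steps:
m(d, M) = -1 + d (m(d, M) = d - 1 = -1 + d)
S(t) = -2*t (S(t) = ((-1 + (t - t))*2)*t = ((-1 + 0)*2)*t = (-1*2)*t = -2*t)
-176257 + S(436) = -176257 - 2*436 = -176257 - 872 = -177129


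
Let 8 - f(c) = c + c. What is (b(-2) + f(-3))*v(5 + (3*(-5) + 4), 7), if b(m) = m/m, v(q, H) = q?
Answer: -90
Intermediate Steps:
f(c) = 8 - 2*c (f(c) = 8 - (c + c) = 8 - 2*c)
b(m) = 1
(b(-2) + f(-3))*v(5 + (3*(-5) + 4), 7) = (1 + (8 - 2*(-3)))*(5 + (3*(-5) + 4)) = (1 + (8 + 6))*(5 + (-15 + 4)) = (1 + 14)*(5 - 11) = 15*(-6) = -90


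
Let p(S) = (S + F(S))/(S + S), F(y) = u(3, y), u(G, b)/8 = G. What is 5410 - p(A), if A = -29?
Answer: 313775/58 ≈ 5409.9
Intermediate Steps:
u(G, b) = 8*G
F(y) = 24 (F(y) = 8*3 = 24)
p(S) = (24 + S)/(2*S) (p(S) = (S + 24)/(S + S) = (24 + S)/((2*S)) = (24 + S)*(1/(2*S)) = (24 + S)/(2*S))
5410 - p(A) = 5410 - (24 - 29)/(2*(-29)) = 5410 - (-1)*(-5)/(2*29) = 5410 - 1*5/58 = 5410 - 5/58 = 313775/58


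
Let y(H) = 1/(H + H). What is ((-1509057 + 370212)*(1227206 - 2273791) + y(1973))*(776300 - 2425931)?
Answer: -7758593810514847969581/3946 ≈ -1.9662e+18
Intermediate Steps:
y(H) = 1/(2*H)
((-1509057 + 370212)*(1227206 - 2273791) + y(1973))*(776300 - 2425931) = ((-1509057 + 370212)*(1227206 - 2273791) + (1/2)/1973)*(776300 - 2425931) = (-1138845*(-1046585) + (1/2)*(1/1973))*(-1649631) = (1191898094325 + 1/3946)*(-1649631) = (4703229880206451/3946)*(-1649631) = -7758593810514847969581/3946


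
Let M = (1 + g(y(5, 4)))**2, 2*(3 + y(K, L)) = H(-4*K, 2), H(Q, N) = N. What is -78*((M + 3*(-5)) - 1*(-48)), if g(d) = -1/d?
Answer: -5499/2 ≈ -2749.5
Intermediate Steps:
y(K, L) = -2 (y(K, L) = -3 + (1/2)*2 = -3 + 1 = -2)
M = 9/4 (M = (1 - 1/(-2))**2 = (1 - 1*(-1/2))**2 = (1 + 1/2)**2 = (3/2)**2 = 9/4 ≈ 2.2500)
-78*((M + 3*(-5)) - 1*(-48)) = -78*((9/4 + 3*(-5)) - 1*(-48)) = -78*((9/4 - 15) + 48) = -78*(-51/4 + 48) = -78*141/4 = -5499/2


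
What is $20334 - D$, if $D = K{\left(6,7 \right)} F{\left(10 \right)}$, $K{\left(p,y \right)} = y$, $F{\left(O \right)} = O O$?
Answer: $19634$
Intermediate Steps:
$F{\left(O \right)} = O^{2}$
$D = 700$ ($D = 7 \cdot 10^{2} = 7 \cdot 100 = 700$)
$20334 - D = 20334 - 700 = 19634$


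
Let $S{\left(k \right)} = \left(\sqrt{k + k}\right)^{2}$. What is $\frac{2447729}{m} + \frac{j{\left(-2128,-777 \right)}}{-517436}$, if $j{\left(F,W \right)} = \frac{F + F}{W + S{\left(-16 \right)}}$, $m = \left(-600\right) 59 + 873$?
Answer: $- \frac{256158379286927}{3613299958137} \approx -70.893$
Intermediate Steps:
$m = -34527$ ($m = -35400 + 873 = -34527$)
$S{\left(k \right)} = 2 k$ ($S{\left(k \right)} = \left(\sqrt{2 k}\right)^{2} = \left(\sqrt{2} \sqrt{k}\right)^{2} = 2 k$)
$j{\left(F,W \right)} = \frac{2 F}{-32 + W}$ ($j{\left(F,W \right)} = \frac{F + F}{W + 2 \left(-16\right)} = \frac{2 F}{W - 32} = \frac{2 F}{-32 + W}$)
$\frac{2447729}{m} + \frac{j{\left(-2128,-777 \right)}}{-517436} = \frac{2447729}{-34527} + \frac{2 \left(-2128\right) \frac{1}{-32 - 777}}{-517436} = 2447729 \left(- \frac{1}{34527}\right) + 2 \left(-2128\right) \frac{1}{-809} \left(- \frac{1}{517436}\right) = - \frac{2447729}{34527} + 2 \left(-2128\right) \left(- \frac{1}{809}\right) \left(- \frac{1}{517436}\right) = - \frac{2447729}{34527} + \frac{4256}{809} \left(- \frac{1}{517436}\right) = - \frac{2447729}{34527} - \frac{1064}{104651431} = - \frac{256158379286927}{3613299958137}$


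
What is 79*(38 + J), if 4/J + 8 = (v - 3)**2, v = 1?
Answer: 2923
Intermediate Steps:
J = -1 (J = 4/(-8 + (1 - 3)**2) = 4/(-8 + (-2)**2) = 4/(-8 + 4) = 4/(-4) = 4*(-1/4) = -1)
79*(38 + J) = 79*(38 - 1) = 79*37 = 2923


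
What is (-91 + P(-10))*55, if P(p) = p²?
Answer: 495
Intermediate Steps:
(-91 + P(-10))*55 = (-91 + (-10)²)*55 = (-91 + 100)*55 = 9*55 = 495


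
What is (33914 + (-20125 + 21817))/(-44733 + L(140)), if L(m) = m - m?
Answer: -35606/44733 ≈ -0.79597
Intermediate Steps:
L(m) = 0
(33914 + (-20125 + 21817))/(-44733 + L(140)) = (33914 + (-20125 + 21817))/(-44733 + 0) = (33914 + 1692)/(-44733) = 35606*(-1/44733) = -35606/44733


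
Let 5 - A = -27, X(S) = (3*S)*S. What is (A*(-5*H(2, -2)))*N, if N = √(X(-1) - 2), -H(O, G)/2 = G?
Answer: -640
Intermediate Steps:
H(O, G) = -2*G
X(S) = 3*S²
A = 32 (A = 5 - 1*(-27) = 5 + 27 = 32)
N = 1 (N = √(3*(-1)² - 2) = √(3*1 - 2) = √(3 - 2) = √1 = 1)
(A*(-5*H(2, -2)))*N = (32*(-(-10)*(-2)))*1 = (32*(-5*4))*1 = (32*(-20))*1 = -640*1 = -640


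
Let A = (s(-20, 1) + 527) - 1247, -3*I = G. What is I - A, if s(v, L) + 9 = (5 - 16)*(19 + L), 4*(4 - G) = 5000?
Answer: 4093/3 ≈ 1364.3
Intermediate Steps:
G = -1246 (G = 4 - 1/4*5000 = 4 - 1250 = -1246)
s(v, L) = -218 - 11*L (s(v, L) = -9 + (5 - 16)*(19 + L) = -9 - 11*(19 + L) = -9 + (-209 - 11*L) = -218 - 11*L)
I = 1246/3 (I = -1/3*(-1246) = 1246/3 ≈ 415.33)
A = -949 (A = ((-218 - 11*1) + 527) - 1247 = ((-218 - 11) + 527) - 1247 = (-229 + 527) - 1247 = 298 - 1247 = -949)
I - A = 1246/3 - 1*(-949) = 1246/3 + 949 = 4093/3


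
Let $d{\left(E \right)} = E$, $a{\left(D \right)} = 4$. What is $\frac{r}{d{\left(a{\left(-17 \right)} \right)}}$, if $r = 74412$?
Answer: $18603$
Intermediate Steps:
$\frac{r}{d{\left(a{\left(-17 \right)} \right)}} = \frac{74412}{4} = 74412 \cdot \frac{1}{4} = 18603$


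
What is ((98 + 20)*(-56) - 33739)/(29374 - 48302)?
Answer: 40347/18928 ≈ 2.1316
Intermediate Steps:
((98 + 20)*(-56) - 33739)/(29374 - 48302) = (118*(-56) - 33739)/(-18928) = (-6608 - 33739)*(-1/18928) = -40347*(-1/18928) = 40347/18928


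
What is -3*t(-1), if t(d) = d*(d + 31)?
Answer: 90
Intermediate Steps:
t(d) = d*(31 + d)
-3*t(-1) = -(-3)*(31 - 1) = -(-3)*30 = -3*(-30) = 90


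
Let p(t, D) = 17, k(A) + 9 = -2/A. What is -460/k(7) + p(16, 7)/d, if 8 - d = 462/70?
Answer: 5613/91 ≈ 61.681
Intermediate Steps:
k(A) = -9 - 2/A
d = 7/5 (d = 8 - 462/70 = 8 - 1*33/5 = 8 - 33/5 = 7/5 ≈ 1.4000)
-460/k(7) + p(16, 7)/d = -460/(-9 - 2/7) + 17/(7/5) = -460/(-9 - 2*⅐) + 17*(5/7) = -460/(-9 - 2/7) + 85/7 = -460/(-65/7) + 85/7 = -460*(-7/65) + 85/7 = 644/13 + 85/7 = 5613/91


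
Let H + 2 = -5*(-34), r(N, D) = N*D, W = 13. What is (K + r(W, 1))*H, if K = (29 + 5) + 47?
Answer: 15792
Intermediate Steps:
K = 81 (K = 34 + 47 = 81)
r(N, D) = D*N
H = 168 (H = -2 - 5*(-34) = -2 + 170 = 168)
(K + r(W, 1))*H = (81 + 1*13)*168 = (81 + 13)*168 = 94*168 = 15792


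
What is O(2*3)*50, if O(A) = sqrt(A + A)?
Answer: 100*sqrt(3) ≈ 173.21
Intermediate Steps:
O(A) = sqrt(2)*sqrt(A) (O(A) = sqrt(2*A) = sqrt(2)*sqrt(A))
O(2*3)*50 = (sqrt(2)*sqrt(2*3))*50 = (sqrt(2)*sqrt(6))*50 = (2*sqrt(3))*50 = 100*sqrt(3)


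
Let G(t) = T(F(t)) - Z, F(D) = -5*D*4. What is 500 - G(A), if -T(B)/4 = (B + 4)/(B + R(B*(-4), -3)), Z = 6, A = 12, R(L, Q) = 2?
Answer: 60686/119 ≈ 509.97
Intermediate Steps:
F(D) = -20*D
T(B) = -4*(4 + B)/(2 + B) (T(B) = -4*(B + 4)/(B + 2) = -4*(4 + B)/(2 + B))
G(t) = -6 + 4*(-4 + 20*t)/(2 - 20*t) (G(t) = 4*(-4 - (-20)*t)/(2 - 20*t) - 1*6 = 4*(-4 + 20*t)/(2 - 20*t) - 6 = -6 + 4*(-4 + 20*t)/(2 - 20*t))
500 - G(A) = 500 - 2*(7 - 50*12)/(-1 + 10*12) = 500 - 2*(7 - 600)/(-1 + 120) = 500 - 2*(-593)/119 = 500 - 1*(-1186/119) = 500 + 1186/119 = 60686/119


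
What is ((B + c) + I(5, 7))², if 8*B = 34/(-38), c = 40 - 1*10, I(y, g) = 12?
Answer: 40538689/23104 ≈ 1754.6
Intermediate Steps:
c = 30 (c = 40 - 10 = 30)
B = -17/152 (B = (34/(-38))/8 = (34*(-1/38))/8 = (⅛)*(-17/19) = -17/152 ≈ -0.11184)
((B + c) + I(5, 7))² = ((-17/152 + 30) + 12)² = (4543/152 + 12)² = (6367/152)² = 40538689/23104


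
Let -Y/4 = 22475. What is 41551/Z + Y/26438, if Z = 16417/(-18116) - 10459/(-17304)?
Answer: -6149525346219622/44663471527 ≈ -1.3769e+5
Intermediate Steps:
Y = -89900 (Y = -4*22475 = -89900)
Z = -3378733/11195688 (Z = 16417*(-1/18116) - 10459*(-1/17304) = -16417/18116 + 10459/17304 = -3378733/11195688 ≈ -0.30179)
41551/Z + Y/26438 = 41551/(-3378733/11195688) - 89900/26438 = 41551*(-11195688/3378733) - 89900*1/26438 = -465192032088/3378733 - 44950/13219 = -6149525346219622/44663471527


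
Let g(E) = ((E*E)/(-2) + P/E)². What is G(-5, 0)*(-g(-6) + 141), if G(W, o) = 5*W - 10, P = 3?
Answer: 28175/4 ≈ 7043.8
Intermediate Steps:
G(W, o) = -10 + 5*W
g(E) = (3/E - E²/2)² (g(E) = ((E*E)/(-2) + 3/E)² = (E²*(-½) + 3/E)² = (-E²/2 + 3/E)² = (3/E - E²/2)²)
G(-5, 0)*(-g(-6) + 141) = (-10 + 5*(-5))*(-(-6 + (-6)³)²/(4*(-6)²) + 141) = (-10 - 25)*(-(-6 - 216)²/(4*36) + 141) = -35*(-(-222)²/(4*36) + 141) = -35*(-49284/(4*36) + 141) = -35*(-1*1369/4 + 141) = -35*(-1369/4 + 141) = -35*(-805/4) = 28175/4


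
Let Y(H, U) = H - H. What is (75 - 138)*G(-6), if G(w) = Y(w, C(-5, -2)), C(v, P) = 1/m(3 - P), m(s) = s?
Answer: 0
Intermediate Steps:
C(v, P) = 1/(3 - P)
Y(H, U) = 0
G(w) = 0
(75 - 138)*G(-6) = (75 - 138)*0 = -63*0 = 0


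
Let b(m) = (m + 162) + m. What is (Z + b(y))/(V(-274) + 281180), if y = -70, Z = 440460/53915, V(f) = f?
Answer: 162659/1514504699 ≈ 0.00010740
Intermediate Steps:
Z = 88092/10783 (Z = 440460*(1/53915) = 88092/10783 ≈ 8.1695)
b(m) = 162 + 2*m (b(m) = (162 + m) + m = 162 + 2*m)
(Z + b(y))/(V(-274) + 281180) = (88092/10783 + (162 + 2*(-70)))/(-274 + 281180) = (88092/10783 + (162 - 140))/280906 = (88092/10783 + 22)*(1/280906) = (325318/10783)*(1/280906) = 162659/1514504699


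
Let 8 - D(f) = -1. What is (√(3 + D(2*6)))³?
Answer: 24*√3 ≈ 41.569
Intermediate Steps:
D(f) = 9 (D(f) = 8 - 1*(-1) = 8 + 1 = 9)
(√(3 + D(2*6)))³ = (√(3 + 9))³ = (√12)³ = (2*√3)³ = 24*√3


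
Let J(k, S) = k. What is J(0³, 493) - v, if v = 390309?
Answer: -390309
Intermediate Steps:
J(0³, 493) - v = 0³ - 1*390309 = 0 - 390309 = -390309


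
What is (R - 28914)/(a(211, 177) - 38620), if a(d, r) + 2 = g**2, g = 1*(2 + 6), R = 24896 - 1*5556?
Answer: 4787/19279 ≈ 0.24830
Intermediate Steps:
R = 19340 (R = 24896 - 5556 = 19340)
g = 8 (g = 1*8 = 8)
a(d, r) = 62 (a(d, r) = -2 + 8**2 = -2 + 64 = 62)
(R - 28914)/(a(211, 177) - 38620) = (19340 - 28914)/(62 - 38620) = -9574/(-38558) = -9574*(-1/38558) = 4787/19279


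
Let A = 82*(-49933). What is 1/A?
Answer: -1/4094506 ≈ -2.4423e-7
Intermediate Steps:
A = -4094506
1/A = 1/(-4094506) = -1/4094506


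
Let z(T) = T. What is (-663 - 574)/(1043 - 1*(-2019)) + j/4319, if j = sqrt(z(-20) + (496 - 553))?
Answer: -1237/3062 + I*sqrt(77)/4319 ≈ -0.40398 + 0.0020317*I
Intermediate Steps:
j = I*sqrt(77) (j = sqrt(-20 + (496 - 553)) = sqrt(-20 - 57) = sqrt(-77) = I*sqrt(77) ≈ 8.775*I)
(-663 - 574)/(1043 - 1*(-2019)) + j/4319 = (-663 - 574)/(1043 - 1*(-2019)) + (I*sqrt(77))/4319 = -1237/(1043 + 2019) + (I*sqrt(77))*(1/4319) = -1237/3062 + I*sqrt(77)/4319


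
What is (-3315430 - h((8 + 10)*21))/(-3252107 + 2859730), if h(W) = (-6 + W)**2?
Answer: 3453814/392377 ≈ 8.8023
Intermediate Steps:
(-3315430 - h((8 + 10)*21))/(-3252107 + 2859730) = (-3315430 - (-6 + (8 + 10)*21)**2)/(-3252107 + 2859730) = (-3315430 - (-6 + 18*21)**2)/(-392377) = (-3315430 - (-6 + 378)**2)*(-1/392377) = (-3315430 - 1*372**2)*(-1/392377) = (-3315430 - 1*138384)*(-1/392377) = (-3315430 - 138384)*(-1/392377) = -3453814*(-1/392377) = 3453814/392377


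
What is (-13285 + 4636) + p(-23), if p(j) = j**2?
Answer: -8120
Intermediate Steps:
(-13285 + 4636) + p(-23) = (-13285 + 4636) + (-23)**2 = -8649 + 529 = -8120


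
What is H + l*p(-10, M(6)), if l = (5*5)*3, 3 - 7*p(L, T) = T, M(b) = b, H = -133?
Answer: -1156/7 ≈ -165.14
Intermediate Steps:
p(L, T) = 3/7 - T/7
l = 75 (l = 25*3 = 75)
H + l*p(-10, M(6)) = -133 + 75*(3/7 - 1/7*6) = -133 + 75*(3/7 - 6/7) = -133 + 75*(-3/7) = -133 - 225/7 = -1156/7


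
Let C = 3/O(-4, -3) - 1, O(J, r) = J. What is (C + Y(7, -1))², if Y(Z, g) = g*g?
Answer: 9/16 ≈ 0.56250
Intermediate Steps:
Y(Z, g) = g²
C = -7/4 (C = 3/(-4) - 1 = -¼*3 - 1 = -¾ - 1 = -7/4 ≈ -1.7500)
(C + Y(7, -1))² = (-7/4 + (-1)²)² = (-7/4 + 1)² = (-¾)² = 9/16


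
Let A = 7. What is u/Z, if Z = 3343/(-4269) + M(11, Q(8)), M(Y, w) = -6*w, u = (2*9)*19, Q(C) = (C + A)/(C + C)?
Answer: -11679984/218849 ≈ -53.370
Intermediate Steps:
Q(C) = (7 + C)/(2*C) (Q(C) = (C + 7)/(C + C) = (7 + C)/((2*C)) = (7 + C)*(1/(2*C)) = (7 + C)/(2*C))
u = 342 (u = 18*19 = 342)
Z = -218849/34152 (Z = 3343/(-4269) - 3*(7 + 8)/8 = 3343*(-1/4269) - 3*15/8 = -3343/4269 - 6*15/16 = -3343/4269 - 45/8 = -218849/34152 ≈ -6.4081)
u/Z = 342/(-218849/34152) = 342*(-34152/218849) = -11679984/218849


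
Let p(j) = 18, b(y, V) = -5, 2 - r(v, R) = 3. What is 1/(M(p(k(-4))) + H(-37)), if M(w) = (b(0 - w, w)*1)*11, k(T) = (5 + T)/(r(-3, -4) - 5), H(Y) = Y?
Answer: -1/92 ≈ -0.010870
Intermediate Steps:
r(v, R) = -1 (r(v, R) = 2 - 1*3 = 2 - 3 = -1)
k(T) = -⅚ - T/6 (k(T) = (5 + T)/(-1 - 5) = (5 + T)/(-6) = (5 + T)*(-⅙) = -⅚ - T/6)
M(w) = -55 (M(w) = -5*1*11 = -5*11 = -55)
1/(M(p(k(-4))) + H(-37)) = 1/(-55 - 37) = 1/(-92) = -1/92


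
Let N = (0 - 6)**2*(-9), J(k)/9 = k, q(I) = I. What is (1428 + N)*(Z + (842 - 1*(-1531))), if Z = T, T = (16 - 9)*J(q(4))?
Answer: 2898000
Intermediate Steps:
J(k) = 9*k
T = 252 (T = (16 - 9)*(9*4) = 7*36 = 252)
Z = 252
N = -324 (N = (-6)**2*(-9) = 36*(-9) = -324)
(1428 + N)*(Z + (842 - 1*(-1531))) = (1428 - 324)*(252 + (842 - 1*(-1531))) = 1104*(252 + (842 + 1531)) = 1104*(252 + 2373) = 1104*2625 = 2898000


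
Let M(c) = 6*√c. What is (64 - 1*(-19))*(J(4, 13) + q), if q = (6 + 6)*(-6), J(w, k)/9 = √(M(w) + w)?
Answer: -2988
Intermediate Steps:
J(w, k) = 9*√(w + 6*√w) (J(w, k) = 9*√(6*√w + w) = 9*√(w + 6*√w))
q = -72 (q = 12*(-6) = -72)
(64 - 1*(-19))*(J(4, 13) + q) = (64 - 1*(-19))*(9*√(4 + 6*√4) - 72) = (64 + 19)*(9*√(4 + 6*2) - 72) = 83*(9*√(4 + 12) - 72) = 83*(9*√16 - 72) = 83*(9*4 - 72) = 83*(36 - 72) = 83*(-36) = -2988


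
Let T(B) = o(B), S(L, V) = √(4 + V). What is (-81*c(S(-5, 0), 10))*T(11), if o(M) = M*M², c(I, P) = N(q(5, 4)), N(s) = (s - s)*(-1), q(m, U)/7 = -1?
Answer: 0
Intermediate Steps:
q(m, U) = -7 (q(m, U) = 7*(-1) = -7)
N(s) = 0 (N(s) = 0*(-1) = 0)
c(I, P) = 0
o(M) = M³
T(B) = B³
(-81*c(S(-5, 0), 10))*T(11) = -81*0*11³ = 0*1331 = 0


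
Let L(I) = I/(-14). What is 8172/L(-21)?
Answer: 5448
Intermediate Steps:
L(I) = -I/14 (L(I) = I*(-1/14) = -I/14)
8172/L(-21) = 8172/((-1/14*(-21))) = 8172/(3/2) = 8172*(⅔) = 5448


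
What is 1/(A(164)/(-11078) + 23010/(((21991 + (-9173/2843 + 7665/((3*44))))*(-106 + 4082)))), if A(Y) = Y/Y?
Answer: 3036714514515710/523042531049 ≈ 5805.9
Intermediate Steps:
A(Y) = 1
1/(A(164)/(-11078) + 23010/(((21991 + (-9173/2843 + 7665/((3*44))))*(-106 + 4082)))) = 1/(1/(-11078) + 23010/(((21991 + (-9173/2843 + 7665/((3*44))))*(-106 + 4082)))) = 1/(1*(-1/11078) + 23010/(((21991 + (-9173*1/2843 + 7665/132))*3976))) = 1/(-1/11078 + 23010/(((21991 + (-9173/2843 + 7665*(1/132)))*3976))) = 1/(-1/11078 + 23010/(((21991 + (-9173/2843 + 2555/44))*3976))) = 1/(-1/11078 + 23010/(((21991 + 6860253/125092)*3976))) = 1/(-1/11078 + 23010/(((2757758425/125092)*3976))) = 1/(-1/11078 + 23010/(2741211874450/31273)) = 1/(-1/11078 + 23010*(31273/2741211874450)) = 1/(-1/11078 + 71959173/274121187445) = 1/(523042531049/3036714514515710) = 3036714514515710/523042531049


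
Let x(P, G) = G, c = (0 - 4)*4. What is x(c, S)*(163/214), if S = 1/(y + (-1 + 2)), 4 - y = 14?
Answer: -163/1926 ≈ -0.084631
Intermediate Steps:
y = -10 (y = 4 - 1*14 = 4 - 14 = -10)
c = -16 (c = -4*4 = -16)
S = -1/9 (S = 1/(-10 + (-1 + 2)) = 1/(-10 + 1) = 1/(-9) = -1/9 ≈ -0.11111)
x(c, S)*(163/214) = -163/(9*214) = -1/9*163/214 = -163/1926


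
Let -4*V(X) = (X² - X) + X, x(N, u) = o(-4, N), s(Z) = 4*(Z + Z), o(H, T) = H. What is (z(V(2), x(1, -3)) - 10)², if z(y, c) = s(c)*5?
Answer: 28900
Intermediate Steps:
s(Z) = 8*Z (s(Z) = 4*(2*Z) = 8*Z)
x(N, u) = -4
V(X) = -X²/4 (V(X) = -((X² - X) + X)/4 = -X²/4)
z(y, c) = 40*c (z(y, c) = (8*c)*5 = 40*c)
(z(V(2), x(1, -3)) - 10)² = (40*(-4) - 10)² = (-160 - 10)² = (-170)² = 28900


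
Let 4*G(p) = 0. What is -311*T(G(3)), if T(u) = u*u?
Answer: 0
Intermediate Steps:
G(p) = 0 (G(p) = (¼)*0 = 0)
T(u) = u²
-311*T(G(3)) = -311*0² = -311*0 = 0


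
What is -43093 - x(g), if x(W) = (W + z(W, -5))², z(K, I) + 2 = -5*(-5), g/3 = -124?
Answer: -164894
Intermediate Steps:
g = -372 (g = 3*(-124) = -372)
z(K, I) = 23 (z(K, I) = -2 - 5*(-5) = -2 + 25 = 23)
x(W) = (23 + W)² (x(W) = (W + 23)² = (23 + W)²)
-43093 - x(g) = -43093 - (23 - 372)² = -43093 - 1*(-349)² = -43093 - 1*121801 = -43093 - 121801 = -164894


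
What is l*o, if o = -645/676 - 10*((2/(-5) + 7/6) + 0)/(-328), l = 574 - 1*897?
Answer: 49994909/166296 ≈ 300.64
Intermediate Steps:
l = -323 (l = 574 - 897 = -323)
o = -154783/166296 (o = -645*1/676 - 10*((2*(-⅕) + 7*(⅙)) + 0)*(-1/328) = -645/676 - 10*((-⅖ + 7/6) + 0)*(-1/328) = -645/676 - 10*(23/30 + 0)*(-1/328) = -645/676 - 10*23/30*(-1/328) = -645/676 - 23/3*(-1/328) = -645/676 + 23/984 = -154783/166296 ≈ -0.93077)
l*o = -323*(-154783/166296) = 49994909/166296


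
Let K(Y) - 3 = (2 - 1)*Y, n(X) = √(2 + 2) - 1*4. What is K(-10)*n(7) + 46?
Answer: 60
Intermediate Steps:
n(X) = -2 (n(X) = √4 - 4 = 2 - 4 = -2)
K(Y) = 3 + Y (K(Y) = 3 + (2 - 1)*Y = 3 + 1*Y = 3 + Y)
K(-10)*n(7) + 46 = (3 - 10)*(-2) + 46 = -7*(-2) + 46 = 14 + 46 = 60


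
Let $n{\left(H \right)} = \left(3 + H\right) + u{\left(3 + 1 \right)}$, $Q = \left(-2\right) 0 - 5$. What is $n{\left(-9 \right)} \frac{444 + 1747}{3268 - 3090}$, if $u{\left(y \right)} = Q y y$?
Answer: $- \frac{94213}{89} \approx -1058.6$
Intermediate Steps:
$Q = -5$ ($Q = 0 - 5 = -5$)
$u{\left(y \right)} = - 5 y^{2}$ ($u{\left(y \right)} = - 5 y y = - 5 y^{2}$)
$n{\left(H \right)} = -77 + H$ ($n{\left(H \right)} = \left(3 + H\right) - 5 \left(3 + 1\right)^{2} = \left(3 + H\right) - 5 \cdot 4^{2} = \left(3 + H\right) - 80 = -77 + H$)
$n{\left(-9 \right)} \frac{444 + 1747}{3268 - 3090} = \left(-77 - 9\right) \frac{444 + 1747}{3268 - 3090} = - 86 \cdot \frac{2191}{178} = - 86 \cdot 2191 \cdot \frac{1}{178} = \left(-86\right) \frac{2191}{178} = - \frac{94213}{89}$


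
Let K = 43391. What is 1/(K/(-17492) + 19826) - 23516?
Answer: -8154243554024/346753001 ≈ -23516.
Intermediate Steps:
1/(K/(-17492) + 19826) - 23516 = 1/(43391/(-17492) + 19826) - 23516 = 1/(43391*(-1/17492) + 19826) - 23516 = 1/(-43391/17492 + 19826) - 23516 = 1/(346753001/17492) - 23516 = 17492/346753001 - 23516 = -8154243554024/346753001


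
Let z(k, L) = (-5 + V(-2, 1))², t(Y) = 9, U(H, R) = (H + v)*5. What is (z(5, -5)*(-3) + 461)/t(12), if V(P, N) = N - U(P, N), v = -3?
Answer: -862/9 ≈ -95.778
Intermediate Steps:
U(H, R) = -15 + 5*H (U(H, R) = (H - 3)*5 = (-3 + H)*5 = -15 + 5*H)
V(P, N) = 15 + N - 5*P (V(P, N) = N - (-15 + 5*P) = N + (15 - 5*P) = 15 + N - 5*P)
z(k, L) = 441 (z(k, L) = (-5 + (15 + 1 - 5*(-2)))² = (-5 + (15 + 1 + 10))² = (-5 + 26)² = 21² = 441)
(z(5, -5)*(-3) + 461)/t(12) = (441*(-3) + 461)/9 = (-1323 + 461)/9 = (⅑)*(-862) = -862/9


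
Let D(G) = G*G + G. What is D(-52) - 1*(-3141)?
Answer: 5793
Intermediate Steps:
D(G) = G + G² (D(G) = G² + G = G + G²)
D(-52) - 1*(-3141) = -52*(1 - 52) - 1*(-3141) = -52*(-51) + 3141 = 2652 + 3141 = 5793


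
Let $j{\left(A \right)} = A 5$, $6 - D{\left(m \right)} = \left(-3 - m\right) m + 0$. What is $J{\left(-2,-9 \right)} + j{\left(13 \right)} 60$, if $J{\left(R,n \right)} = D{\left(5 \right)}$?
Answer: $3946$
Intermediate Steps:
$D{\left(m \right)} = 6 - m \left(-3 - m\right)$ ($D{\left(m \right)} = 6 - \left(\left(-3 - m\right) m + 0\right) = 6 - \left(m \left(-3 - m\right) + 0\right) = 6 - m \left(-3 - m\right)$)
$J{\left(R,n \right)} = 46$ ($J{\left(R,n \right)} = 6 + 5^{2} + 3 \cdot 5 = 6 + 25 + 15 = 46$)
$j{\left(A \right)} = 5 A$
$J{\left(-2,-9 \right)} + j{\left(13 \right)} 60 = 46 + 5 \cdot 13 \cdot 60 = 46 + 65 \cdot 60 = 46 + 3900 = 3946$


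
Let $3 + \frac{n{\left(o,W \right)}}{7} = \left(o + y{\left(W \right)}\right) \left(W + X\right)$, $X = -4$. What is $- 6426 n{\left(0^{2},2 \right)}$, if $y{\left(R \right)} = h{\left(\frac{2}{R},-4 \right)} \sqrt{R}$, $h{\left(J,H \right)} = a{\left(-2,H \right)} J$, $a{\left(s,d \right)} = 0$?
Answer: $134946$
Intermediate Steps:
$h{\left(J,H \right)} = 0$ ($h{\left(J,H \right)} = 0 J = 0$)
$y{\left(R \right)} = 0$ ($y{\left(R \right)} = 0 \sqrt{R} = 0$)
$n{\left(o,W \right)} = -21 + 7 o \left(-4 + W\right)$ ($n{\left(o,W \right)} = -21 + 7 \left(o + 0\right) \left(W - 4\right) = -21 + 7 o \left(-4 + W\right)$)
$- 6426 n{\left(0^{2},2 \right)} = - 6426 \left(-21 - 28 \cdot 0^{2} + 7 \cdot 2 \cdot 0^{2}\right) = - 6426 \left(-21 - 0 + 7 \cdot 2 \cdot 0\right) = - 6426 \left(-21 + 0 + 0\right) = \left(-6426\right) \left(-21\right) = 134946$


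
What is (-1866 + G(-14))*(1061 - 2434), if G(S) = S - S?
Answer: 2562018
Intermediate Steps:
G(S) = 0
(-1866 + G(-14))*(1061 - 2434) = (-1866 + 0)*(1061 - 2434) = -1866*(-1373) = 2562018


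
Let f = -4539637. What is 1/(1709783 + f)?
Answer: -1/2829854 ≈ -3.5338e-7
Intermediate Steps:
1/(1709783 + f) = 1/(1709783 - 4539637) = 1/(-2829854) = -1/2829854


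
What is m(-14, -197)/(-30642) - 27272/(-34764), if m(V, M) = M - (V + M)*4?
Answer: 22588231/29589958 ≈ 0.76338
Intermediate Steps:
m(V, M) = -4*V - 3*M (m(V, M) = M - (M + V)*4 = M - (4*M + 4*V) = M + (-4*M - 4*V) = -4*V - 3*M)
m(-14, -197)/(-30642) - 27272/(-34764) = (-4*(-14) - 3*(-197))/(-30642) - 27272/(-34764) = (56 + 591)*(-1/30642) - 27272*(-1/34764) = 647*(-1/30642) + 6818/8691 = -647/30642 + 6818/8691 = 22588231/29589958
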